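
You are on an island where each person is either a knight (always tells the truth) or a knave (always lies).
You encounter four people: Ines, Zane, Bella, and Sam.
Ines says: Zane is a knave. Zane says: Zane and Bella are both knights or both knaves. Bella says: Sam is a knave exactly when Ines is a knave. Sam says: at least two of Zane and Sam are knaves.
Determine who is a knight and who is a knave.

Ines is a knave, Zane is a knight, Bella is a knight, and Sam is a knave.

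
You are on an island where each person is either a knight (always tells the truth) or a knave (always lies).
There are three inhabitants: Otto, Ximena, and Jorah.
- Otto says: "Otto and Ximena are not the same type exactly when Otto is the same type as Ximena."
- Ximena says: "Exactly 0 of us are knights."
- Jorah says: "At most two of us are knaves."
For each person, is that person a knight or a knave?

Otto (knave): "Otto and Ximena are not the same type exactly when Otto is the same type as Ximena" — false. ✓
Ximena is a knave, so "exactly 0 of us are knights" must be false — and it is.
Since Jorah is a knight, "at most two of us are knaves" needs to be true, which holds.

Otto is a knave, Ximena is a knave, and Jorah is a knight.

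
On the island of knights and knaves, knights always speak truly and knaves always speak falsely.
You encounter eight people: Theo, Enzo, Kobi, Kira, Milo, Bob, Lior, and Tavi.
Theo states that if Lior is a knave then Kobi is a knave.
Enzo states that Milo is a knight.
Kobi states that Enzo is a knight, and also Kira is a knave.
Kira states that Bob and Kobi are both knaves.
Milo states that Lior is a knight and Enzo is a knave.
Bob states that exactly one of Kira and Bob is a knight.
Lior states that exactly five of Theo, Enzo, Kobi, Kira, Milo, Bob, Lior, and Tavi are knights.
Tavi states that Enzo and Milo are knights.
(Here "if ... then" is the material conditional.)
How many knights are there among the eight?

2

The unique consistent assignment is Theo=knight, Enzo=knave, Kobi=knave, Kira=knave, Milo=knave, Bob=knight, Lior=knave, Tavi=knave.
That has 2 knights.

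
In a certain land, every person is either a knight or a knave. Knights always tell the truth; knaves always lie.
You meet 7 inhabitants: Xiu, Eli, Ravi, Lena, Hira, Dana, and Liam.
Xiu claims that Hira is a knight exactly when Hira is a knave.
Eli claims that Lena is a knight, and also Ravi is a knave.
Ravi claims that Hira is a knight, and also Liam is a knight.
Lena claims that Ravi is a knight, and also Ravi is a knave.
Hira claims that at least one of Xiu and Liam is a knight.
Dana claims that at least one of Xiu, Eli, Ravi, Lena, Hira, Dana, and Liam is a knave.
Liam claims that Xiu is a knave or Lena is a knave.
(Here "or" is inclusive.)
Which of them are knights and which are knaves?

As a knave, Xiu's statement "Hira is a knight exactly when Hira is a knave" should be False; it is.
Eli is a knave, and the claim "Lena is a knight, and also Ravi is a knave" is indeed False.
Ravi (knight): "Hira is a knight, and also Liam is a knight" — True. ✓
Lena is a knave, so "Ravi is a knight, and also Ravi is a knave" must be False — and it is.
Hira is a knight; "at least one of Xiu and Liam is a knight" is True, as required.
Dana is a knight, so "at least one of Xiu, Eli, Ravi, Lena, Hira, Dana, and Liam is a knave" must be True — and it is.
Liam is a knight; "Xiu is a knave or Lena is a knave" is True, as required.

Xiu is a knave, Eli is a knave, Ravi is a knight, Lena is a knave, Hira is a knight, Dana is a knight, and Liam is a knight.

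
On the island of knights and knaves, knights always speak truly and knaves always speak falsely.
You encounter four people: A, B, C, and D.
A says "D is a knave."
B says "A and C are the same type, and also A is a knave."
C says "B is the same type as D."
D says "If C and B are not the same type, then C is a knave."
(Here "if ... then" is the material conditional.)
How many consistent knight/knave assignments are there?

1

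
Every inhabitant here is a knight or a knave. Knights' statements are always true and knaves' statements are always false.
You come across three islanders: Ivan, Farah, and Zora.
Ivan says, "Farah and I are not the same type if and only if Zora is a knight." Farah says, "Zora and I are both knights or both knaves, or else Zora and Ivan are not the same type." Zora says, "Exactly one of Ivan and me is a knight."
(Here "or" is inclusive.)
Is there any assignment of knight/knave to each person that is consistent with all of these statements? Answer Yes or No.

No

Checking all 8 assignments, each has at least one speaker whose statement's truth value contradicts their type.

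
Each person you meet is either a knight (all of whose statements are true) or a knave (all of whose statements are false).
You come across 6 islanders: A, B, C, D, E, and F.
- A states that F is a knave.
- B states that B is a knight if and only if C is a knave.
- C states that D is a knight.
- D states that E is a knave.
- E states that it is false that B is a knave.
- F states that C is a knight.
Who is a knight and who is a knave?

A is a knight, B is a knight, C is a knave, D is a knave, E is a knight, and F is a knave.

A is a knight; "F is a knave" is true, as required.
B is a knight; "B is a knight if and only if C is a knave" is true, as required.
Since C is a knave, "D is a knight" needs to be false, which holds.
D is a knave, and the claim "E is a knave" is indeed false.
As a knight, E's statement "it is false that B is a knave" should be true; it is.
Since F is a knave, "C is a knight" needs to be false, which holds.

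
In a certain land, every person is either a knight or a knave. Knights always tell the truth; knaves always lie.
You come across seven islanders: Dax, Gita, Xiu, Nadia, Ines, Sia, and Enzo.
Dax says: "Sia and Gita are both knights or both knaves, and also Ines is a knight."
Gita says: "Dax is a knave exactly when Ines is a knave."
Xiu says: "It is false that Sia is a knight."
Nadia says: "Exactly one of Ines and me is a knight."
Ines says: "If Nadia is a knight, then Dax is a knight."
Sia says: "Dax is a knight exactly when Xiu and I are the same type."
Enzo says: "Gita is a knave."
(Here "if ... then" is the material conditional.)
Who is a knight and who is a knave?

Dax is a knave, Gita is a knight, Xiu is a knave, Nadia is a knight, Ines is a knave, Sia is a knight, and Enzo is a knave.

Dax is a knave; "Sia and Gita are both knights or both knaves, and also Ines is a knight" is False, as required.
Gita is a knight; "Dax is a knave exactly when Ines is a knave" is True, as required.
Since Xiu is a knave, "it is false that Sia is a knight" needs to be False, which holds.
As a knight, Nadia's statement "exactly one of Ines and me is a knight" should be True; it is.
Ines (knave): "if Nadia is a knight, then Dax is a knight" — False. ✓
Sia is a knight; "Dax is a knight exactly when Xiu and I are the same type" is True, as required.
Enzo (knave): "Gita is a knave" — False. ✓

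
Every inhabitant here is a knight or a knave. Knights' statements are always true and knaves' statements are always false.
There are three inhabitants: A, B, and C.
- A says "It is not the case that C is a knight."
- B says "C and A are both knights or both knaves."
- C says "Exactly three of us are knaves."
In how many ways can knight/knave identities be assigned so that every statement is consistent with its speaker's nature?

1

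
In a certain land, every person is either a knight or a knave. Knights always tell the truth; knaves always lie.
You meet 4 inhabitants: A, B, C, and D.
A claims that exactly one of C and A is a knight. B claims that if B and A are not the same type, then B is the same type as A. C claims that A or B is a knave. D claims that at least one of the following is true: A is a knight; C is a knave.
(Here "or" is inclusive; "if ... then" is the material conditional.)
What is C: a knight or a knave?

C is a knave.

Consistent assignments: {A=knight, B=knight, C=knave, D=knight}
In every consistent assignment, C is a knave.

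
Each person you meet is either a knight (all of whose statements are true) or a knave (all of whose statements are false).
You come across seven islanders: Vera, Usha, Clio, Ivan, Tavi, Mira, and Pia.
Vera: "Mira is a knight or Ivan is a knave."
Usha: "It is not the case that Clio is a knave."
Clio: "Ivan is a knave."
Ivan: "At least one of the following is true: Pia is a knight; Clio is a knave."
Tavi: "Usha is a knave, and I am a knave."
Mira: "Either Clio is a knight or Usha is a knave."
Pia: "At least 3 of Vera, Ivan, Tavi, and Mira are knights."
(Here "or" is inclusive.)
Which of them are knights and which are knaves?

Knights: Vera, Usha, Clio, and Mira. Knaves: Ivan, Tavi, and Pia.

Vera is a knight, and the claim "Mira is a knight or Ivan is a knave" is indeed True.
Usha is a knight, and the claim "it is not the case that Clio is a knave" is indeed True.
Clio (knight): "Ivan is a knave" — True. ✓
Ivan is a knave, so "at least one of the following is true: Pia is a knight; Clio is a knave" must be false — and it is.
Since Tavi is a knave, "Usha is a knave, and I am a knave" needs to be false, which holds.
Mira is a knight, and the claim "either Clio is a knight or Usha is a knave" is indeed True.
Pia is a knave; "at least 3 of Vera, Ivan, Tavi, and Mira are knights" is false, as required.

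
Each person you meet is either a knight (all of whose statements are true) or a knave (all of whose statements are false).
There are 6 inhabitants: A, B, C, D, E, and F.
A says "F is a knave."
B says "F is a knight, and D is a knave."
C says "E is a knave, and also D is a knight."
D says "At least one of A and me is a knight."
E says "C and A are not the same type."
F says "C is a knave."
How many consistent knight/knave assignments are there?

Consistent assignments:
  A=knight, B=knave, C=knight, D=knight, E=knave, F=knave
  A=knave, B=knight, C=knave, D=knave, E=knave, F=knight

2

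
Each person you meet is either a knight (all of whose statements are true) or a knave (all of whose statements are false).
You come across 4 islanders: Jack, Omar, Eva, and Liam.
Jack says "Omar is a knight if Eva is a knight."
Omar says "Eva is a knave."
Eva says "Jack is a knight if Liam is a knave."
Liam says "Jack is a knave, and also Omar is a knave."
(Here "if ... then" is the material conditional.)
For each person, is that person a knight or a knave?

Jack is a knave, Omar is a knave, Eva is a knight, and Liam is a knight.

As a knave, Jack's statement "Omar is a knight if Eva is a knight" should be false; it is.
Omar is a knave; "Eva is a knave" is false, as required.
Since Eva is a knight, "Jack is a knight if Liam is a knave" needs to be true, which holds.
Liam is a knight, and the claim "Jack is a knave, and also Omar is a knave" is indeed true.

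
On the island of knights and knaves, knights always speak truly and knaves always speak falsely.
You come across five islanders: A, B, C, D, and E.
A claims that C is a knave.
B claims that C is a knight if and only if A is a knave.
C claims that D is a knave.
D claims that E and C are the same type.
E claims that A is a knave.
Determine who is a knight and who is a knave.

A is a knight, B is a knight, C is a knave, D is a knight, and E is a knave.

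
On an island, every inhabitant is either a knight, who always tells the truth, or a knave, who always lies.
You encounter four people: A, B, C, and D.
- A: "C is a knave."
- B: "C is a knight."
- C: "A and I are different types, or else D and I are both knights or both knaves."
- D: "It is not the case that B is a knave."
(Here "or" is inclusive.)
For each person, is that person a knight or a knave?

A is a knave, B is a knight, C is a knight, and D is a knight.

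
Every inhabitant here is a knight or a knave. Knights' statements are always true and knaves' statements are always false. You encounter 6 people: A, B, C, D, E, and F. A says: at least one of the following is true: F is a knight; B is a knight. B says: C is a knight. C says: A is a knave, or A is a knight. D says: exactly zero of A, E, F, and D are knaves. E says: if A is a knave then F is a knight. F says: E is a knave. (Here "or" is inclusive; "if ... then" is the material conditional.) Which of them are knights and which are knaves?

Knights: A, B, C, and E. Knaves: D and F.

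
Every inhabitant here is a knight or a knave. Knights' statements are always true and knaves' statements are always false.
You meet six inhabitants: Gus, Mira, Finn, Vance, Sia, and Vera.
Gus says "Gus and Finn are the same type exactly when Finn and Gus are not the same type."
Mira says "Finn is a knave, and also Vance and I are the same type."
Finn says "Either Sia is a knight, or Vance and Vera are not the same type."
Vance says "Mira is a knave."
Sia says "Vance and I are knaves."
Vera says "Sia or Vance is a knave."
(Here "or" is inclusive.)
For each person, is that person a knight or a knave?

Knights: Vance and Vera. Knaves: Gus, Mira, Finn, and Sia.

Gus is a knave, so "Gus and Finn are the same type exactly when Finn and Gus are not the same type" must be false — and it is.
As a knave, Mira's statement "Finn is a knave, and also Vance and I are the same type" should be false; it is.
Finn is a knave, so "either Sia is a knight, or Vance and Vera are not the same type" must be false — and it is.
Since Vance is a knight, "Mira is a knave" needs to be true, which holds.
As a knave, Sia's statement "Vance and I are knaves" should be false; it is.
Vera is a knight, and the claim "Sia or Vance is a knave" is indeed true.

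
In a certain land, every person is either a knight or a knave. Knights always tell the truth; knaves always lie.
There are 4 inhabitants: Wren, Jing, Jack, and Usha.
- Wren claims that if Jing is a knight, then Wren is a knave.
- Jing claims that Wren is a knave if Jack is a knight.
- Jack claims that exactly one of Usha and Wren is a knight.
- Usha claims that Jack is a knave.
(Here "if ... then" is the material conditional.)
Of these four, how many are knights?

2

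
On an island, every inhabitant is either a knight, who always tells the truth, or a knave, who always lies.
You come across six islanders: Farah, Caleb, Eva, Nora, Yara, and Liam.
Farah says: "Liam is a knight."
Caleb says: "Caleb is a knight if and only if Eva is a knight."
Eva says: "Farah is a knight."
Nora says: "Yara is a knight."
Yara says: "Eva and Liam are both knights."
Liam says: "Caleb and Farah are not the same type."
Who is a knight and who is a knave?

Farah is a knight, Caleb is a knave, Eva is a knight, Nora is a knight, Yara is a knight, and Liam is a knight.

Farah is a knight, and the claim "Liam is a knight" is indeed True.
Caleb is a knave, so "Caleb is a knight if and only if Eva is a knight" must be false — and it is.
Eva is a knight, so "Farah is a knight" must be True — and it is.
Nora (knight): "Yara is a knight" — True. ✓
Yara is a knight; "Eva and Liam are both knights" is True, as required.
Liam (knight): "Caleb and Farah are not the same type" — True. ✓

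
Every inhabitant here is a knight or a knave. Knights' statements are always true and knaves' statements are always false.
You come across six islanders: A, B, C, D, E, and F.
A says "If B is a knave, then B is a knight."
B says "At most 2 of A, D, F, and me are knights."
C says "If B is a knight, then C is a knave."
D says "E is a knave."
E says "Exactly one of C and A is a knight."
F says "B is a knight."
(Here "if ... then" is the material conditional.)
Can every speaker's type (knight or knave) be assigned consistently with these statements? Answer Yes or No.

No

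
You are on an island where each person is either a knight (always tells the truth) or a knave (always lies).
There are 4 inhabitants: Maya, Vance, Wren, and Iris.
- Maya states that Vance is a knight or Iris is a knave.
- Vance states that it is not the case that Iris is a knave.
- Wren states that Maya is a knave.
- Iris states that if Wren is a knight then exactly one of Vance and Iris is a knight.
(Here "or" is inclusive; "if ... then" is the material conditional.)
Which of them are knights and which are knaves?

Maya is a knight, so "Vance is a knight or Iris is a knave" must be True — and it is.
As a knight, Vance's statement "it is not the case that Iris is a knave" should be True; it is.
Wren is a knave; "Maya is a knave" is False, as required.
Iris is a knight, so "if Wren is a knight then exactly one of Vance and Iris is a knight" must be True — and it is.

Knights: Maya, Vance, and Iris. Knaves: Wren.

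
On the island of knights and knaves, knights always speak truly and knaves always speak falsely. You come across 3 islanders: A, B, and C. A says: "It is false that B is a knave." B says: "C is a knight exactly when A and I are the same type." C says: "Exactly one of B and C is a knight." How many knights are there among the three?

0

The unique consistent assignment is A=knave, B=knave, C=knave.
That has 0 knights.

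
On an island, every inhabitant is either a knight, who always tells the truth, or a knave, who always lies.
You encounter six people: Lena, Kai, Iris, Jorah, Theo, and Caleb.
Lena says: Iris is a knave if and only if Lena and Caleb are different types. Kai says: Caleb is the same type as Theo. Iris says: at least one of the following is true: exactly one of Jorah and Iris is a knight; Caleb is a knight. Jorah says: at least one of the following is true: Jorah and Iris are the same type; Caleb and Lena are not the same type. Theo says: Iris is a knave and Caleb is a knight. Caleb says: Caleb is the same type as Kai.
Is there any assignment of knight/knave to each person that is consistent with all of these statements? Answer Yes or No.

No

Checking all 64 assignments, each has at least one speaker whose statement's truth value contradicts their type.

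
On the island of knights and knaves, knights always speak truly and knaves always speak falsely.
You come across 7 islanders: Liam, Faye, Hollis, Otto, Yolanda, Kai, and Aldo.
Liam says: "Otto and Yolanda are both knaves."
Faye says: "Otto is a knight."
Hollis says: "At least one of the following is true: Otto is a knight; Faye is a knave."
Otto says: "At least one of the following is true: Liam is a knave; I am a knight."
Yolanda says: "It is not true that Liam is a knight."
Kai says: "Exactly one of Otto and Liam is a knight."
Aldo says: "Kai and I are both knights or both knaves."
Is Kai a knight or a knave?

Kai is a knight.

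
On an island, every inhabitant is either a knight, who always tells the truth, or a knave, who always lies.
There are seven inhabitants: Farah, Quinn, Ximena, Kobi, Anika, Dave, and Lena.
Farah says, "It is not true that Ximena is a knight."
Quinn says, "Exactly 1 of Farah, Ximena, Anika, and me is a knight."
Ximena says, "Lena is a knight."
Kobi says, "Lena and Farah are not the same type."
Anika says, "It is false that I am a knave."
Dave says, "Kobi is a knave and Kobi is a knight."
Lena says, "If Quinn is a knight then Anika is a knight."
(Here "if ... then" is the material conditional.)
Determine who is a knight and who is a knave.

Farah is a knave, Quinn is a knave, Ximena is a knight, Kobi is a knight, Anika is a knight, Dave is a knave, and Lena is a knight.

Farah (knave): "it is not true that Ximena is a knight" — false. ✓
Since Quinn is a knave, "exactly 1 of Farah, Ximena, Anika, and me is a knight" needs to be false, which holds.
As a knight, Ximena's statement "Lena is a knight" should be true; it is.
Since Kobi is a knight, "Lena and Farah are not the same type" needs to be true, which holds.
Anika is a knight, and the claim "it is false that I am a knave" is indeed true.
Dave is a knave, so "Kobi is a knave and Kobi is a knight" must be false — and it is.
Lena is a knight, so "if Quinn is a knight then Anika is a knight" must be true — and it is.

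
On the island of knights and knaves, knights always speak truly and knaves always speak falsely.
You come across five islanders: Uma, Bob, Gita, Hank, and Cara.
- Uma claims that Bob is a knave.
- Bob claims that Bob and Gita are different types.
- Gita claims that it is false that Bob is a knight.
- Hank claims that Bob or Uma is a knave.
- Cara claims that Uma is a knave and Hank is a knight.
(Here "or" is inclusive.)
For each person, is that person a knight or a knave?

Uma is a knave; "Bob is a knave" is False, as required.
Bob is a knight; "Bob and Gita are different types" is true, as required.
Gita is a knave, so "it is false that Bob is a knight" must be False — and it is.
Hank is a knight, so "Bob or Uma is a knave" must be true — and it is.
Cara is a knight; "Uma is a knave and Hank is a knight" is true, as required.

Uma is a knave, Bob is a knight, Gita is a knave, Hank is a knight, and Cara is a knight.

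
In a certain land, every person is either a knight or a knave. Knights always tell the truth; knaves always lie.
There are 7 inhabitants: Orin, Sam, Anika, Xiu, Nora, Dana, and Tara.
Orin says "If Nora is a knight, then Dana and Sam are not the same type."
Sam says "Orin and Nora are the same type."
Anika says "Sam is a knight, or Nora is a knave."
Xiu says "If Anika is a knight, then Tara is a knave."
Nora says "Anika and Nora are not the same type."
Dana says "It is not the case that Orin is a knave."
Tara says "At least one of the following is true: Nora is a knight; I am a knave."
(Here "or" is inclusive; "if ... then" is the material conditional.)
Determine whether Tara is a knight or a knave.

Consistent assignments: {Orin=knave, Sam=knave, Anika=knave, Xiu=knight, Nora=knight, Dana=knave, Tara=knight}
In every consistent assignment, Tara is a knight.

Tara is a knight.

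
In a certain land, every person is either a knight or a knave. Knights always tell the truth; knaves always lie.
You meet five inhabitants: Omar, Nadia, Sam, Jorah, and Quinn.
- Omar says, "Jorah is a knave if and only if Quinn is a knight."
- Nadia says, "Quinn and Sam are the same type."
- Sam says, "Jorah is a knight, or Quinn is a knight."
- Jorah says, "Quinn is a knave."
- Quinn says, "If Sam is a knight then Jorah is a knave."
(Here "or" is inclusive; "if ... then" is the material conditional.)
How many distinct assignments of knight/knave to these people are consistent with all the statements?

2

Consistent assignments:
  Omar=knight, Nadia=knight, Sam=knight, Jorah=knave, Quinn=knight
  Omar=knight, Nadia=knave, Sam=knight, Jorah=knight, Quinn=knave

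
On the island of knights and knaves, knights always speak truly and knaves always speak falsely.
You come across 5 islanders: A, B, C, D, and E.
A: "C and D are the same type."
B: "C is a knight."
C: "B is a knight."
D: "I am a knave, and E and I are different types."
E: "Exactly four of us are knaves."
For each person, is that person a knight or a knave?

A is a knave, B is a knight, C is a knight, D is a knave, and E is a knave.

As a knave, A's statement "C and D are the same type" should be false; it is.
As a knight, B's statement "C is a knight" should be true; it is.
C is a knight, and the claim "B is a knight" is indeed true.
Since D is a knave, "I am a knave, and E and I are different types" needs to be false, which holds.
E is a knave, so "exactly four of us are knaves" must be false — and it is.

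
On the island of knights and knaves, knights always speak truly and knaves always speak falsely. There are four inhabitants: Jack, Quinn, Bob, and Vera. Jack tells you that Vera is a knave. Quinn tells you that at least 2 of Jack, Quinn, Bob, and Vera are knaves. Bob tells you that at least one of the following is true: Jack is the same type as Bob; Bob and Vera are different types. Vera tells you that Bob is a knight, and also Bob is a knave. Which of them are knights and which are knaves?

Jack is a knight, Quinn is a knight, Bob is a knave, and Vera is a knave.

Jack (knight): "Vera is a knave" — True. ✓
Since Quinn is a knight, "at least 2 of Jack, Quinn, Bob, and Vera are knaves" needs to be True, which holds.
Since Bob is a knave, "at least one of the following is true: Jack is the same type as Bob; Bob and Vera are different types" needs to be false, which holds.
Since Vera is a knave, "Bob is a knight, and also Bob is a knave" needs to be false, which holds.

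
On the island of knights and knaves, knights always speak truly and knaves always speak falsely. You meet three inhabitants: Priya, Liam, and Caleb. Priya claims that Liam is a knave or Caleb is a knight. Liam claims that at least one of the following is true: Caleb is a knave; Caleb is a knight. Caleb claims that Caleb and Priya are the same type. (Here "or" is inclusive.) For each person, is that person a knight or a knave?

Priya is a knight, Liam is a knight, and Caleb is a knight.

Priya is a knight; "Liam is a knave or Caleb is a knight" is True, as required.
Since Liam is a knight, "at least one of the following is true: Caleb is a knave; Caleb is a knight" needs to be True, which holds.
As a knight, Caleb's statement "Caleb and Priya are the same type" should be True; it is.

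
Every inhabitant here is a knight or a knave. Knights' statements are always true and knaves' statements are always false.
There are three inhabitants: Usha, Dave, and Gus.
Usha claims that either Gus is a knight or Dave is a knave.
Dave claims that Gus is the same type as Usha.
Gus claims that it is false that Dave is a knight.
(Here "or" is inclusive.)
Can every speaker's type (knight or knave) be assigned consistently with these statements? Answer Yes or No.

Yes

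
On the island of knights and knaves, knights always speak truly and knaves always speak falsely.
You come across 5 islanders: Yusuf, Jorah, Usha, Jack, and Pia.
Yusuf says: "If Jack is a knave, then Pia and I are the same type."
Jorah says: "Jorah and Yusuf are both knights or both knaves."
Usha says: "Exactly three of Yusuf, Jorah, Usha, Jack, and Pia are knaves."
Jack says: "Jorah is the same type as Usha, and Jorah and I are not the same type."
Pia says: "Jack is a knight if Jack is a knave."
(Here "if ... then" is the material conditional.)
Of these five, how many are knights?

3

The unique consistent assignment is Yusuf=knight, Jorah=knave, Usha=knave, Jack=knight, Pia=knight.
That has 3 knights.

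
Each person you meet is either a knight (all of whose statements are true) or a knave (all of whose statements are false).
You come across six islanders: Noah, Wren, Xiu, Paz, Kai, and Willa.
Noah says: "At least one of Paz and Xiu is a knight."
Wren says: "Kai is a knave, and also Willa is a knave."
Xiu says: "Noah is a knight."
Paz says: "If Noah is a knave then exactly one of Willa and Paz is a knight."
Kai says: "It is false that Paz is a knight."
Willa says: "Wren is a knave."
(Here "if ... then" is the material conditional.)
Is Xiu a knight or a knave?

Xiu is a knight.

Consistent assignments: {Noah=knight, Wren=knight, Xiu=knight, Paz=knight, Kai=knave, Willa=knave}; {Noah=knight, Wren=knave, Xiu=knight, Paz=knight, Kai=knave, Willa=knight}
In every consistent assignment, Xiu is a knight.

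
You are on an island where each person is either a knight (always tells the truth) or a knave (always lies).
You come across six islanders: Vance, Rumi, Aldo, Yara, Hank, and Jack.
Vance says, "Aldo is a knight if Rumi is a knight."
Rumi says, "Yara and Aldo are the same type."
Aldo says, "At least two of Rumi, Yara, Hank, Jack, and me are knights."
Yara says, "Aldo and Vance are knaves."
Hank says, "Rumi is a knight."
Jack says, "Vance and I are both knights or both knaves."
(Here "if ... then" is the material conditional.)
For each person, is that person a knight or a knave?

Vance is a knight, and the claim "Aldo is a knight if Rumi is a knight" is indeed true.
Rumi (knave): "Yara and Aldo are the same type" — False. ✓
Since Aldo is a knight, "at least two of Rumi, Yara, Hank, Jack, and me are knights" needs to be true, which holds.
Yara is a knave, so "Aldo and Vance are knaves" must be False — and it is.
Hank is a knave, and the claim "Rumi is a knight" is indeed False.
Jack is a knight; "Vance and I are both knights or both knaves" is true, as required.

Knights: Vance, Aldo, and Jack. Knaves: Rumi, Yara, and Hank.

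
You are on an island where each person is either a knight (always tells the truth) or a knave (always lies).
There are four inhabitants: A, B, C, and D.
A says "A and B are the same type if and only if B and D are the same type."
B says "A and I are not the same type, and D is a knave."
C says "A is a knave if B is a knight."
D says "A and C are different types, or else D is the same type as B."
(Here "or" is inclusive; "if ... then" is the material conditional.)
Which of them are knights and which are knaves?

As a knave, A's statement "A and B are the same type if and only if B and D are the same type" should be false; it is.
B is a knave; "A and I are not the same type, and D is a knave" is false, as required.
C is a knight, and the claim "A is a knave if B is a knight" is indeed True.
D (knight): "A and C are different types, or else D is the same type as B" — True. ✓

A is a knave, B is a knave, C is a knight, and D is a knight.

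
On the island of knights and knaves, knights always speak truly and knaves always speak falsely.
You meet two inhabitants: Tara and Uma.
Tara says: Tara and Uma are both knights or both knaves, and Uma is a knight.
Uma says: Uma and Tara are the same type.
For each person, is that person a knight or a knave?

Tara is a knight and Uma is a knight.

As a knight, Tara's statement "Tara and Uma are both knights or both knaves, and Uma is a knight" should be true; it is.
Since Uma is a knight, "Uma and Tara are the same type" needs to be true, which holds.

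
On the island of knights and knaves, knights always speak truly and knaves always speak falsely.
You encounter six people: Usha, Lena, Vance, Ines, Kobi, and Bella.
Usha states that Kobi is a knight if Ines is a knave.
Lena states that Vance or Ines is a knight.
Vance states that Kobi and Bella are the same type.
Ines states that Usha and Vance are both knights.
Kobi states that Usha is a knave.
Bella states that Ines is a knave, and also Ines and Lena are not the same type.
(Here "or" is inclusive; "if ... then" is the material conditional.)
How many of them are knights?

4

The unique consistent assignment is Usha=knight, Lena=knight, Vance=knight, Ines=knight, Kobi=knave, Bella=knave.
That has 4 knights.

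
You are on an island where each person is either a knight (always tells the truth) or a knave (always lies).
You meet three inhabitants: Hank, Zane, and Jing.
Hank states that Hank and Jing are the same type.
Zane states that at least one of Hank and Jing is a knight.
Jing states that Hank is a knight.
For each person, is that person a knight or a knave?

Since Hank is a knight, "Hank and Jing are the same type" needs to be True, which holds.
As a knight, Zane's statement "at least one of Hank and Jing is a knight" should be True; it is.
As a knight, Jing's statement "Hank is a knight" should be True; it is.

Knights: Hank, Zane, and Jing. Knaves: none.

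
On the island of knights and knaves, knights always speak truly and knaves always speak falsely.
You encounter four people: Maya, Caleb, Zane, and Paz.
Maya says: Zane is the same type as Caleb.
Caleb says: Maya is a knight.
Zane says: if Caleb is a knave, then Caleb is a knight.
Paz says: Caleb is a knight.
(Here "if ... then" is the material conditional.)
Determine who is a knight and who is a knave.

Knights: Maya, Caleb, Zane, and Paz. Knaves: none.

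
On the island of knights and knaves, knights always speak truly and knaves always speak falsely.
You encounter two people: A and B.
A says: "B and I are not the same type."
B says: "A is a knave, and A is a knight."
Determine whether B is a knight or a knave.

B is a knave.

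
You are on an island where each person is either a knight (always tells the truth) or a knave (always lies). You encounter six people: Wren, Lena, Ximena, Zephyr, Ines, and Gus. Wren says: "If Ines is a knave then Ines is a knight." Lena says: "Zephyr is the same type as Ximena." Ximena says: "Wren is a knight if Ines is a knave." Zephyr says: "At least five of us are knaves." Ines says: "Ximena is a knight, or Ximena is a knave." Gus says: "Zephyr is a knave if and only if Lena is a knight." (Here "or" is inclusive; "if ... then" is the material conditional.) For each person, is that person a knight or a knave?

Wren is a knight, Lena is a knave, Ximena is a knight, Zephyr is a knave, Ines is a knight, and Gus is a knave.

Wren is a knight; "if Ines is a knave then Ines is a knight" is true, as required.
Lena (knave): "Zephyr is the same type as Ximena" — False. ✓
Since Ximena is a knight, "Wren is a knight if Ines is a knave" needs to be true, which holds.
Zephyr is a knave, so "at least five of us are knaves" must be False — and it is.
Ines is a knight, so "Ximena is a knight, or Ximena is a knave" must be true — and it is.
Gus is a knave, and the claim "Zephyr is a knave if and only if Lena is a knight" is indeed False.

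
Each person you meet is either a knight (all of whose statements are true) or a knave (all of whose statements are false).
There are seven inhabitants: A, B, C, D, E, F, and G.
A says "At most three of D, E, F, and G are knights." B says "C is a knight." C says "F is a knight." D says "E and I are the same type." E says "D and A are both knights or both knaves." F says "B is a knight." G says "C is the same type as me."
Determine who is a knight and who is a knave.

A is a knight, B is a knight, C is a knight, D is a knight, E is a knight, F is a knight, and G is a knave.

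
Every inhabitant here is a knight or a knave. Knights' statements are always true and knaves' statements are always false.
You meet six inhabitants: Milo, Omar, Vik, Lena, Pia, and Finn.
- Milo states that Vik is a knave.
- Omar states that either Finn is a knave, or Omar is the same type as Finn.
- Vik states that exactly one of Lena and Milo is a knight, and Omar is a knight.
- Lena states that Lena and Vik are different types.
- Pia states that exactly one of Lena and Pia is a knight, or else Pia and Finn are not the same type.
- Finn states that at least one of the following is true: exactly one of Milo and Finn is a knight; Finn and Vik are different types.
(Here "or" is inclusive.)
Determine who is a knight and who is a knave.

Milo is a knight, Omar is a knave, Vik is a knave, Lena is a knave, Pia is a knight, and Finn is a knight.

Milo is a knight, so "Vik is a knave" must be true — and it is.
Omar is a knave, so "either Finn is a knave, or Omar is the same type as Finn" must be false — and it is.
Vik is a knave, so "exactly one of Lena and Milo is a knight, and Omar is a knight" must be false — and it is.
Lena is a knave; "Lena and Vik are different types" is false, as required.
Pia is a knight, and the claim "exactly one of Lena and Pia is a knight, or else Pia and Finn are not the same type" is indeed true.
As a knight, Finn's statement "at least one of the following is true: exactly one of Milo and Finn is a knight; Finn and Vik are different types" should be true; it is.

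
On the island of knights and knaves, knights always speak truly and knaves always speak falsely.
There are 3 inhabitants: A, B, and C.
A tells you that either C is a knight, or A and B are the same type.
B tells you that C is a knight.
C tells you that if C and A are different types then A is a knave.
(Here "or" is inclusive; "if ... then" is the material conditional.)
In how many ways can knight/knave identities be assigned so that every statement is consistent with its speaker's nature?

1

Consistent assignments:
  A=knight, B=knight, C=knight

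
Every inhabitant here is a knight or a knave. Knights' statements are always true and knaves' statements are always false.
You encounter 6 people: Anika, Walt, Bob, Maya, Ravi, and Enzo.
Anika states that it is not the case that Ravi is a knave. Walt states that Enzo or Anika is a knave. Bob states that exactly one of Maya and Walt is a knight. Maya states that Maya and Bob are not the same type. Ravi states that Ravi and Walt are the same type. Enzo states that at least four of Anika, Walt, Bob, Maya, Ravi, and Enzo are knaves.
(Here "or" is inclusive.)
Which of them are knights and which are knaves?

Anika is a knight, Walt is a knight, Bob is a knave, Maya is a knight, Ravi is a knight, and Enzo is a knave.

Since Anika is a knight, "it is not the case that Ravi is a knave" needs to be true, which holds.
Walt is a knight; "Enzo or Anika is a knave" is true, as required.
As a knave, Bob's statement "exactly one of Maya and Walt is a knight" should be False; it is.
Maya is a knight; "Maya and Bob are not the same type" is true, as required.
Ravi is a knight; "Ravi and Walt are the same type" is true, as required.
Enzo (knave): "at least four of Anika, Walt, Bob, Maya, Ravi, and Enzo are knaves" — False. ✓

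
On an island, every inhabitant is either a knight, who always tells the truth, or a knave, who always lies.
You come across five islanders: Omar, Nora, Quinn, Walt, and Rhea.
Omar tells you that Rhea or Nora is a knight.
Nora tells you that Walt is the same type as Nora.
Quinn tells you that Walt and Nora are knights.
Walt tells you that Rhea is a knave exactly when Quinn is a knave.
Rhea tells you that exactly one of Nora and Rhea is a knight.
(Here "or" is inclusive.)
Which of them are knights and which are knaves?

Suppose Omar is a knight. Then Omar's statement "Rhea or Nora is a knight" would have to be true. Checking the 16 ways to assign the others, none is consistent with every speaker.
(For instance, with Nora=knave, Quinn=knave, Walt=knight, Rhea=knave, Omar's claim "Rhea or Nora is a knight" comes out false where it would need to be true.)
So Omar must be a knave, making "Rhea or Nora is a knight" false. Taking Omar=knave, Nora=knave, Quinn=knave, Walt=knight, Rhea=knave, each remaining statement checks out:
  Nora (knave): "Walt is the same type as Nora" — false. ✓
  Quinn (knave): "Walt and Nora are knights" — false. ✓
  Walt (knight): "Rhea is a knave exactly when Quinn is a knave" — true. ✓
  Rhea (knave): "exactly one of Nora and Rhea is a knight" — false. ✓
This is the unique consistent assignment.

Omar is a knave, Nora is a knave, Quinn is a knave, Walt is a knight, and Rhea is a knave.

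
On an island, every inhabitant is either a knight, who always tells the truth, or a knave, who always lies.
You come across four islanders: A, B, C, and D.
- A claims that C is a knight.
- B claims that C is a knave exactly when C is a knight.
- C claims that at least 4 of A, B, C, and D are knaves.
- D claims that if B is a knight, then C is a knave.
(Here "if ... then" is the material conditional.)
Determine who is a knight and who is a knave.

A is a knave, B is a knave, C is a knave, and D is a knight.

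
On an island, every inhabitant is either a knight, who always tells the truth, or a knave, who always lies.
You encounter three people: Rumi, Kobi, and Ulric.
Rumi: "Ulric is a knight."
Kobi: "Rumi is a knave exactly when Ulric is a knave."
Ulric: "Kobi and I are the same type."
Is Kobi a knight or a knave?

Kobi is a knight.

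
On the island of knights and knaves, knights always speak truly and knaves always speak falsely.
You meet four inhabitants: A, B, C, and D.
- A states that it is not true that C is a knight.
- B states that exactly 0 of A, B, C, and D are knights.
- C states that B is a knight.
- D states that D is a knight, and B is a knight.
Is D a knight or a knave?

Consistent assignments: {A=knight, B=knave, C=knave, D=knave}
In every consistent assignment, D is a knave.

D is a knave.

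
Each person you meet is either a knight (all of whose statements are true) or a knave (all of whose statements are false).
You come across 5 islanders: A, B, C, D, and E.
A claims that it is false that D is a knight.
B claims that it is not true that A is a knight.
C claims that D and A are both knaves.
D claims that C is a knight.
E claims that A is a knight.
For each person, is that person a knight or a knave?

A is a knight, B is a knave, C is a knave, D is a knave, and E is a knight.

Since A is a knight, "it is false that D is a knight" needs to be true, which holds.
B (knave): "it is not true that A is a knight" — False. ✓
C (knave): "D and A are both knaves" — False. ✓
As a knave, D's statement "C is a knight" should be False; it is.
E is a knight, so "A is a knight" must be true — and it is.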